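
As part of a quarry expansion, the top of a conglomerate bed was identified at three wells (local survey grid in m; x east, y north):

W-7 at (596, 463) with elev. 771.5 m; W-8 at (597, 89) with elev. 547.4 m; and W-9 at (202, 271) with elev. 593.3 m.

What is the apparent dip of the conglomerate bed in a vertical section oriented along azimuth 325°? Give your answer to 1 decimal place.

21.8°

Two edge vectors: W-7→W-8 = (1, -374, -224.1), W-7→W-9 = (-394, -192, -178.2).
Normal n = (W-7→W-8) × (W-7→W-9) = (23619.6, 88473.6, -147548).
So ∂z/∂x = −n_x/n_z = 0.16008 and ∂z/∂y = −n_y/n_z = 0.59963.
Unit vector along 325° is (sin 325°, cos 325°) = (-0.5736, 0.8192).
Slope in that direction = a·(-0.5736) + b·(0.8192) = 0.39937.
Apparent dip = arctan|0.39937| = 21.8° (true dip is 31.8°, so apparent ≤ true as expected).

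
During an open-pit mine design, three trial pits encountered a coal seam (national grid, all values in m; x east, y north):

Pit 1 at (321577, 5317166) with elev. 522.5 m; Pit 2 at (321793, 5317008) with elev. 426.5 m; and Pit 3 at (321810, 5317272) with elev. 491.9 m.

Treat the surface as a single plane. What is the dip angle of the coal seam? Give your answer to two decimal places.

20.03°

Two edge vectors: Pit 1→Pit 2 = (216, -158, -96), Pit 1→Pit 3 = (233, 106, -30.6).
Normal n = (Pit 1→Pit 2) × (Pit 1→Pit 3) = (15010.8, -15758.4, 59710).
So ∂z/∂x = −n_x/n_z = −0.25140 and ∂z/∂y = −n_y/n_z = 0.26392.
Gradient magnitude |∇z| = √(a² + b²) = √(0.06320 + 0.06965) = 0.36449.
True dip = arctan(0.36449) = 20.03°, dipping toward SE (azimuth ≈ 136°).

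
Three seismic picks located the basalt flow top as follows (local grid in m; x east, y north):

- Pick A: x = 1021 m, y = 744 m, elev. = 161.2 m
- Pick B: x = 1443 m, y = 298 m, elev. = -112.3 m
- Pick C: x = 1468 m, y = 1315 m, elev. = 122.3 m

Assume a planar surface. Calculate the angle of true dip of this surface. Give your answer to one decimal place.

24.8°

Two edge vectors: Pick A→Pick B = (422, -446, -273.5), Pick A→Pick C = (447, 571, -38.9).
Normal n = (Pick A→Pick B) × (Pick A→Pick C) = (173517.9, -105838.7, 440324).
So ∂z/∂x = −n_x/n_z = −0.39407 and ∂z/∂y = −n_y/n_z = 0.24037.
Gradient magnitude |∇z| = √(a² + b²) = √(0.15529 + 0.05778) = 0.46159.
True dip = arctan(0.46159) = 24.8°, dipping toward ESE (azimuth ≈ 121°).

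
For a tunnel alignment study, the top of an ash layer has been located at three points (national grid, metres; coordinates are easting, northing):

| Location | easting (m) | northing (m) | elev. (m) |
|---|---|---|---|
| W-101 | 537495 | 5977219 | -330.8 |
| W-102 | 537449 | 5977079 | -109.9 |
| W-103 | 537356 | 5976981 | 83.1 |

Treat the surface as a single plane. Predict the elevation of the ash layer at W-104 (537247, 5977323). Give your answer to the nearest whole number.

Let the plane be z = a·easting + b·northing + c.
W-102−W-101: −46a − 140b = 220.9;  W-103−W-101: −139a − 238b = 413.9.
Solving gives a = −0.63108553, b = −1.37050047.
Then c = -330.8 − a·537495 − b·5977219 = 8530655.96.
At (537247, 5977323): z = −339048.8 − 8191924.0 + 8530655.96 = -316.8 m.

-317 m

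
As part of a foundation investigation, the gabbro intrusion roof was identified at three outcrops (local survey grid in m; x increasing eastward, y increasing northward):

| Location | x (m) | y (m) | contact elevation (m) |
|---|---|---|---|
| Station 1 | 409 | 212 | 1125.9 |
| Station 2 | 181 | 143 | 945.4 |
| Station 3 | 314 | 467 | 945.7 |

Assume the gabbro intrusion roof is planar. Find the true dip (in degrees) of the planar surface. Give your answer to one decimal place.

44.3°

Let the plane be z = a·x + b·y + c.
Station 2−Station 1: −228a − 69b = −180.5;  Station 3−Station 1: −95a + 255b = −180.2.
Solving gives a = 0.90364, b = −0.37001.
Gradient magnitude |∇z| = √(a² + b²) = √(0.81657 + 0.13691) = 0.97647.
True dip = arctan(0.97647) = 44.3°, dipping toward WNW (azimuth ≈ 292°).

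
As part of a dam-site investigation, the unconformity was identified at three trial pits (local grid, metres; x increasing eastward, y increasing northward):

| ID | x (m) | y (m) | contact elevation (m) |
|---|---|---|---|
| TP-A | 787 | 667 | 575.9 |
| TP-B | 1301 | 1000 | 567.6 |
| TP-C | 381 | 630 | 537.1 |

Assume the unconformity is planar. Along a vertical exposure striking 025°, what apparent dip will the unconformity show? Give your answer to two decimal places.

7.62°

Two edge vectors: TP-A→TP-B = (514, 333, -8.3), TP-A→TP-C = (-406, -37, -38.8).
Normal n = (TP-A→TP-B) × (TP-A→TP-C) = (-13227.5, 23313, 116180).
So ∂z/∂x = −n_x/n_z = 0.11385 and ∂z/∂y = −n_y/n_z = −0.20066.
Unit vector along 025° is (sin 25°, cos 25°) = (0.4226, 0.9063).
Slope in that direction = a·(0.4226) + b·(0.9063) = −0.13375.
Apparent dip = arctan|0.13375| = 7.62° (true dip is 13.0°, so apparent ≤ true as expected).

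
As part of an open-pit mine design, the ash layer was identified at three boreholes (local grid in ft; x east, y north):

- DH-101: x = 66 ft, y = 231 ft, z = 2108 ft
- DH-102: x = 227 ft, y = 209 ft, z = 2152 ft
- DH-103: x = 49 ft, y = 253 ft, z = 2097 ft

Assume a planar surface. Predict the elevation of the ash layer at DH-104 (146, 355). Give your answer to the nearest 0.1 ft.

2086.3 ft

Two edge vectors: DH-101→DH-102 = (161, -22, 44), DH-101→DH-103 = (-17, 22, -11).
Normal n = (DH-101→DH-102) × (DH-101→DH-103) = (-726, 1023, 3168).
So ∂z/∂x = −n_x/n_z = 0.22917 and ∂z/∂y = −n_y/n_z = −0.32292.
Intercept c from DH-101: 2108 − 15.12 + 74.59 = 2167.47.
At (146, 355): z = 33.5 − 114.6 + 2167.47 = 2086.3 ft.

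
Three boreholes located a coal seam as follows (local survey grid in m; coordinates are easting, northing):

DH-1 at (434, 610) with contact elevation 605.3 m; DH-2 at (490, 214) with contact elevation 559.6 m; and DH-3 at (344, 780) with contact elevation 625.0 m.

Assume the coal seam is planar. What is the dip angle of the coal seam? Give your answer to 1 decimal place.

Let the plane be z = a·easting + b·northing + c.
DH-2−DH-1: 56a − 396b = −45.7;  DH-3−DH-1: −90a + 170b = 19.7.
Solving gives a = −0.00123, b = 0.11523.
Gradient magnitude |∇z| = √(a² + b²) = √(0.00000 + 0.01328) = 0.11524.
True dip = arctan(0.11524) = 6.6°, dipping toward S (azimuth ≈ 179°).

6.6°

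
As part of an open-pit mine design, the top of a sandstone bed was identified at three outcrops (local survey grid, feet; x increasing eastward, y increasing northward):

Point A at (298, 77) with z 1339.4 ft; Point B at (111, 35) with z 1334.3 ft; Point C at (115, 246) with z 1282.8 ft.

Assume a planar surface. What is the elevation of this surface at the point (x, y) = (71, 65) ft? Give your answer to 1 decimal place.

1323.6 ft

Two edge vectors: Point A→Point B = (-187, -42, -5.1), Point A→Point C = (-183, 169, -56.6).
Normal n = (Point A→Point B) × (Point A→Point C) = (3239.1, -9650.9, -39289).
So ∂z/∂x = −n_x/n_z = 0.08244 and ∂z/∂y = −n_y/n_z = −0.24564.
Intercept c from Point A: 1339.4 − 24.57 + 18.91 = 1333.75.
At (71, 65): z = 5.9 − 16.0 + 1333.75 = 1323.6 ft.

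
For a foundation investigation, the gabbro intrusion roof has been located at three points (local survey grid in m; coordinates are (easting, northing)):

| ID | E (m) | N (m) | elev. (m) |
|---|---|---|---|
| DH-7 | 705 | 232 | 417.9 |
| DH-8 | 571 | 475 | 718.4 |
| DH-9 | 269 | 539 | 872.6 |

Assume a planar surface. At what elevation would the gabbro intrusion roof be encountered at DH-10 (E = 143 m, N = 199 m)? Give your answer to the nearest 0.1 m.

540.4 m

Two edge vectors: DH-7→DH-8 = (-134, 243, 300.5), DH-7→DH-9 = (-436, 307, 454.7).
Normal n = (DH-7→DH-8) × (DH-7→DH-9) = (18238.6, -70088.2, 64810).
So ∂z/∂E = −n_x/n_z = −0.28142 and ∂z/∂N = −n_y/n_z = 1.08144.
Intercept c from DH-7: 417.9 + 198.40 − 250.89 = 365.40.
At (143, 199): z = −40.2 + 215.2 + 365.40 = 540.4 m.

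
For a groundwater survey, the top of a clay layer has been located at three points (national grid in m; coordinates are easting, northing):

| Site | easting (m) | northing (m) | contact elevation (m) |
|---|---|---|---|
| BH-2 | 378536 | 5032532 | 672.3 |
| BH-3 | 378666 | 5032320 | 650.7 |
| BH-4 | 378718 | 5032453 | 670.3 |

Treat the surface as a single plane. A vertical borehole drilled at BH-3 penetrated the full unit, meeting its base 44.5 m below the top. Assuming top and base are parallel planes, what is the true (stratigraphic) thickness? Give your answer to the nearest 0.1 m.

Two edge vectors: BH-2→BH-3 = (130, -212, -21.6), BH-2→BH-4 = (182, -79, -2).
Normal n = (BH-2→BH-3) × (BH-2→BH-4) = (-1282.4, -3671.2, 28314).
So ∂z/∂easting = −n_x/n_z = 0.04529 and ∂z/∂northing = −n_y/n_z = 0.12966.
|∇z| = √(a²+b²) = 0.13734, so dip δ = arctan(0.13734) = 7.82°.
True thickness = vertical thickness × cos δ = 44.5 × cos 7.82° = 44.1 m.

44.1 m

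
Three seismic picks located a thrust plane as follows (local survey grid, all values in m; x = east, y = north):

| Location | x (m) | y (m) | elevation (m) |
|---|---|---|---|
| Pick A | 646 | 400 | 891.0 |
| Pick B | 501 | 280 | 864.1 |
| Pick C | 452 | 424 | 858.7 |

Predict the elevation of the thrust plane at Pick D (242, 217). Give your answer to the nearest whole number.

Let the plane be z = a·x + b·y + c.
Pick B−Pick A: −145a − 120b = −26.9;  Pick C−Pick A: −194a + 24b = −32.3.
Solving gives a = 0.16897, b = 0.02000.
Then c = 891 − a·646 − b·400 = 773.85.
At (242, 217): z = 40.9 + 4.3 + 773.85 = 819.1 m.

819 m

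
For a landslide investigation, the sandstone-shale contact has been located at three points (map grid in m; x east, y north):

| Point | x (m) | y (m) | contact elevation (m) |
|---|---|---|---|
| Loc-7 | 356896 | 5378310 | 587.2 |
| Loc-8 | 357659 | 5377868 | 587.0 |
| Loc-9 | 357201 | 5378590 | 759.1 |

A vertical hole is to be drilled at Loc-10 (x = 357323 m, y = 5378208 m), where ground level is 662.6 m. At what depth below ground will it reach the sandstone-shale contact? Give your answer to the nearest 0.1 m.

Two edge vectors: Loc-7→Loc-8 = (763, -442, -0.2), Loc-7→Loc-9 = (305, 280, 171.9).
Normal n = (Loc-7→Loc-8) × (Loc-7→Loc-9) = (-75923.8, -131220.7, 348450).
So ∂z/∂x = −n_x/n_z = 0.217890085 and ∂z/∂y = −n_y/n_z = 0.376584015.
Intercept c from Loc-7: 587.2 − 77764.10 − 2025385.57 = −2102562.47.
At (357323, 5378208): z_contact = 77857.14 + 2025347.16 − 2102562.47 = 641.83 m.
Depth below ground = 662.6 − 641.83 = 20.8 m.

20.8 m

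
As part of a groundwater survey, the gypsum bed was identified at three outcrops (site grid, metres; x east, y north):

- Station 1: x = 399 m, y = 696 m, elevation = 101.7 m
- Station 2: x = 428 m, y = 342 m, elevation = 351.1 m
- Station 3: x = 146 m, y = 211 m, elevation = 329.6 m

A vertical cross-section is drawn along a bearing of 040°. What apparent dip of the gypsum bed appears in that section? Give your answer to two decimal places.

Let the plane be z = a·x + b·y + c.
Station 2−Station 1: 29a − 354b = 249.4;  Station 3−Station 1: −253a − 485b = 227.9.
Solving gives a = 0.38872, b = −0.67268.
Unit vector along 040° is (sin 40°, cos 40°) = (0.6428, 0.7660).
Slope in that direction = a·(0.6428) + b·(0.7660) = −0.26543.
Apparent dip = arctan|0.26543| = 14.87° (true dip is 37.8°, so apparent ≤ true as expected).

14.87°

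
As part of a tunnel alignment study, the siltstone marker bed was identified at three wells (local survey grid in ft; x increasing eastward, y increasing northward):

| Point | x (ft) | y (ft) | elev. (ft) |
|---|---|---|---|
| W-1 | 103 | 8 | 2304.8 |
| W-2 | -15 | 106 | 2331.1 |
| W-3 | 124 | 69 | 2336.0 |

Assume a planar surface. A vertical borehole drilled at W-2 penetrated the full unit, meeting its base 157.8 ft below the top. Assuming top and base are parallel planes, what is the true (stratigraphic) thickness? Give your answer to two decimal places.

142.06 ft

Let the plane be z = a·x + b·y + c.
W-2−W-1: −118a + 98b = 26.3;  W-3−W-1: 21a + 61b = 31.2.
Solving gives a = 0.15701, b = 0.45742.
|∇z| = √(a²+b²) = 0.48362, so dip δ = arctan(0.48362) = 25.81°.
True thickness = vertical thickness × cos δ = 157.8 × cos 25.81° = 142.06 ft.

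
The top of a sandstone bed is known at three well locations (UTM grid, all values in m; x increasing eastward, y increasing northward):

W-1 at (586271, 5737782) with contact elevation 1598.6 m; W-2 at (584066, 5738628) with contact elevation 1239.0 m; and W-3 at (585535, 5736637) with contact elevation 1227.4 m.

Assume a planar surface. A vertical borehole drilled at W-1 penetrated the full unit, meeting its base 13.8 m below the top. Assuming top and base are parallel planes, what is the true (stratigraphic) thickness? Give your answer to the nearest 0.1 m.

Let the plane be z = a·x + b·y + c.
W-2−W-1: −2205a + 846b = −359.6;  W-3−W-1: −736a − 1145b = −371.2.
Solving gives a = 0.23060, b = 0.17597.
|∇z| = √(a²+b²) = 0.29007, so dip δ = arctan(0.29007) = 16.18°.
True thickness = vertical thickness × cos δ = 13.8 × cos 16.18° = 13.3 m.

13.3 m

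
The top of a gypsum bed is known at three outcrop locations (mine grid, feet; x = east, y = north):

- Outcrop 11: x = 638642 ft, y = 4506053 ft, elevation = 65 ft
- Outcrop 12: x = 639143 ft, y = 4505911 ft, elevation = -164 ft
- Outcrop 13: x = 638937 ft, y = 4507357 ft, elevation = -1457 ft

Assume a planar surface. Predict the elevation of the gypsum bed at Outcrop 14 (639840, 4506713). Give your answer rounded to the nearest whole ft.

Two edge vectors: Outcrop 11→Outcrop 12 = (501, -142, -229), Outcrop 11→Outcrop 13 = (295, 1304, -1522).
Normal n = (Outcrop 11→Outcrop 12) × (Outcrop 11→Outcrop 13) = (514740, 694967, 695194).
So ∂z/∂x = −n_x/n_z = −0.74042641 and ∂z/∂y = −n_y/n_z = −0.99967347.
Intercept c from Outcrop 11: 65 + 472867.41 + 4504581.65 = 4977514.05.
At (639840, 4506713): z = −473754.4 − 4505241.4 + 4977514.05 = -1481.8 ft.

-1482 ft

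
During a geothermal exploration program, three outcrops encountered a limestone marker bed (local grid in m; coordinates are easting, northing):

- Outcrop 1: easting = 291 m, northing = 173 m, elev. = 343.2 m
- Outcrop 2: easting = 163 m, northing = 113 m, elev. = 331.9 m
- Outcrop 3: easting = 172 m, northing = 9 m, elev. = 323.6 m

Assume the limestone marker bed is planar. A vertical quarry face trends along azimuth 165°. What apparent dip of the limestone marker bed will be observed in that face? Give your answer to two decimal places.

3.92°

Two edge vectors: Outcrop 1→Outcrop 2 = (-128, -60, -11.3), Outcrop 1→Outcrop 3 = (-119, -164, -19.6).
Normal n = (Outcrop 1→Outcrop 2) × (Outcrop 1→Outcrop 3) = (-677.2, -1164.1, 13852).
So ∂z/∂easting = −n_x/n_z = 0.04889 and ∂z/∂northing = −n_y/n_z = 0.08404.
Unit vector along 165° is (sin 165°, cos 165°) = (0.2588, -0.9659).
Slope in that direction = a·(0.2588) + b·(-0.9659) = −0.06852.
Apparent dip = arctan|0.06852| = 3.92° (true dip is 5.6°, so apparent ≤ true as expected).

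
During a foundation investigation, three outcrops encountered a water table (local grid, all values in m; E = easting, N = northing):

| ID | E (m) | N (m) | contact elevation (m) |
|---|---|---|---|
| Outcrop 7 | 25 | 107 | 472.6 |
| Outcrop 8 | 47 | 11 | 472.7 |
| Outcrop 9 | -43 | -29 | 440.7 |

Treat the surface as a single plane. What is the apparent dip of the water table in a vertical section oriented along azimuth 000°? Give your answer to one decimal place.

4.2°

Two edge vectors: Outcrop 7→Outcrop 8 = (22, -96, 0.1), Outcrop 7→Outcrop 9 = (-68, -136, -31.9).
Normal n = (Outcrop 7→Outcrop 8) × (Outcrop 7→Outcrop 9) = (3076, 695, -9520).
So ∂z/∂E = −n_x/n_z = 0.32311 and ∂z/∂N = −n_y/n_z = 0.07300.
Unit vector along 000° is (sin 0°, cos 0°) = (0.0000, 1.0000).
Slope in that direction = a·(0.0000) + b·(1.0000) = 0.07300.
Apparent dip = arctan|0.07300| = 4.2° (true dip is 18.3°, so apparent ≤ true as expected).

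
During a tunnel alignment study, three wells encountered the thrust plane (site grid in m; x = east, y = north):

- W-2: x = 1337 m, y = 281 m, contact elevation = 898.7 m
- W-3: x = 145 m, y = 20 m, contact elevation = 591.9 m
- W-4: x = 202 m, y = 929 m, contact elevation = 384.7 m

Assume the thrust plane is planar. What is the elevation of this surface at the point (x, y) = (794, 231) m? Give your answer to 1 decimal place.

741.9 m

Let the plane be z = a·x + b·y + c.
W-3−W-2: −1192a − 261b = −306.8;  W-4−W-2: −1135a + 648b = −514.
Solving gives a = 0.311571, b = −0.247480.
Then c = 898.7 − a·1337 − b·281 = 551.67.
At (794, 231): z = 247.4 − 57.2 + 551.67 = 741.9 m.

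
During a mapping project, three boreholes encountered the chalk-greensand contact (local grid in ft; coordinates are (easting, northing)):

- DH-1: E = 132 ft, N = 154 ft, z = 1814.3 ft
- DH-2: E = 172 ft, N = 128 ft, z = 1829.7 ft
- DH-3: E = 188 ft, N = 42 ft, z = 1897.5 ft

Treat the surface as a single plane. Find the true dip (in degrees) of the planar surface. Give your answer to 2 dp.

Let the plane be z = a·E + b·N + c.
DH-2−DH-1: 40a − 26b = 15.4;  DH-3−DH-1: 56a − 112b = 83.2.
Solving gives a = −0.14497, b = −0.81534.
Gradient magnitude |∇z| = √(a² + b²) = √(0.02102 + 0.66479) = 0.82813.
True dip = arctan(0.82813) = 39.63°, dipping toward N (azimuth ≈ 010°).

39.63°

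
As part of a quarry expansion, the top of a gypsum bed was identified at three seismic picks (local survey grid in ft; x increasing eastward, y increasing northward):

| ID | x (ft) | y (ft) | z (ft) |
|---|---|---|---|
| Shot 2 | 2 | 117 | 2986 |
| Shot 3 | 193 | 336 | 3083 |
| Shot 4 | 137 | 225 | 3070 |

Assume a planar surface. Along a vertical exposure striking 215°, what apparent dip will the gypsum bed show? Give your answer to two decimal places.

Let the plane be z = a·x + b·y + c.
Shot 3−Shot 2: 191a + 219b = 97;  Shot 4−Shot 2: 135a + 108b = 84.
Solving gives a = 0.88620, b = −0.32998.
Unit vector along 215° is (sin 215°, cos 215°) = (-0.5736, -0.8192).
Slope in that direction = a·(-0.5736) + b·(-0.8192) = −0.23800.
Apparent dip = arctan|0.23800| = 13.39° (true dip is 43.4°, so apparent ≤ true as expected).

13.39°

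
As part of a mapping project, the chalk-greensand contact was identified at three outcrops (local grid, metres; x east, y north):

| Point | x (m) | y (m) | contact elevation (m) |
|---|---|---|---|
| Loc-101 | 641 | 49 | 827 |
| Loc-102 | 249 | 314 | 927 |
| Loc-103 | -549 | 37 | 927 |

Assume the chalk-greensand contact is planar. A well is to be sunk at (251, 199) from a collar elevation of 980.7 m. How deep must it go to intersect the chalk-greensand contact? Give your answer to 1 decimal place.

Let the plane be z = a·x + b·y + c.
Loc-102−Loc-101: −392a + 265b = 100;  Loc-103−Loc-101: −1190a − 12b = 100.
Solving gives a = −0.08655, b = 0.24933.
Then c = 827 − a·641 − b·49 = 870.26.
At (251, 199): z_contact = −21.72 + 49.62 + 870.26 = 898.15 m.
Depth below ground = 980.7 − 898.15 = 82.5 m.

82.5 m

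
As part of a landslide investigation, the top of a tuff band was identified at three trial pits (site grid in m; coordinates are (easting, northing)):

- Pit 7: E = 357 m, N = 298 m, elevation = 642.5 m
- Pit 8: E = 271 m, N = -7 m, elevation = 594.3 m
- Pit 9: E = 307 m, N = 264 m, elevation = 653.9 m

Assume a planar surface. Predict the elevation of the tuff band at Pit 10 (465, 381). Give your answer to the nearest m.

Let the plane be z = a·E + b·N + c.
Pit 8−Pit 7: −86a − 305b = −48.2;  Pit 9−Pit 7: −50a − 34b = 11.4.
Solving gives a = −0.41504, b = 0.27506.
Then c = 642.5 − a·357 − b·298 = 708.70.
At (465, 381): z = −193.0 + 104.8 + 708.70 = 620.5 m.

621 m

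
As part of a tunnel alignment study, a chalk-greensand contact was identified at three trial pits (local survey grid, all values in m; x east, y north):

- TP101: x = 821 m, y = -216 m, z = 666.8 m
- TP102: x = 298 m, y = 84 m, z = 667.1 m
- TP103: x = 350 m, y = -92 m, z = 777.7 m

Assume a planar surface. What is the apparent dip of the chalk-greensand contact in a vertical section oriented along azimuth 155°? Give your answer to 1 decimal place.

26.7°

Two edge vectors: TP101→TP102 = (-523, 300, 0.3), TP101→TP103 = (-471, 124, 110.9).
Normal n = (TP101→TP102) × (TP101→TP103) = (33232.8, 57859.4, 76448).
So ∂z/∂x = −n_x/n_z = −0.43471 and ∂z/∂y = −n_y/n_z = −0.75685.
Unit vector along 155° is (sin 155°, cos 155°) = (0.4226, -0.9063).
Slope in that direction = a·(0.4226) + b·(-0.9063) = 0.50222.
Apparent dip = arctan|0.50222| = 26.7° (true dip is 41.1°, so apparent ≤ true as expected).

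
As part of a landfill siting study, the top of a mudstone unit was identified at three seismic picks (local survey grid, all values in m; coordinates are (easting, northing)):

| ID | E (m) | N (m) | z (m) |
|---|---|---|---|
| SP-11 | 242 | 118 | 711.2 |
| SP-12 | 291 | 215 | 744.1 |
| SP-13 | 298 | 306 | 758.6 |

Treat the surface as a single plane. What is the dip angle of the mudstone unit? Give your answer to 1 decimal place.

Let the plane be z = a·E + b·N + c.
SP-12−SP-11: 49a + 97b = 32.9;  SP-13−SP-11: 56a + 188b = 47.4.
Solving gives a = 0.41995, b = 0.12704.
Gradient magnitude |∇z| = √(a² + b²) = √(0.17636 + 0.01614) = 0.43874.
True dip = arctan(0.43874) = 23.7°, dipping toward WSW (azimuth ≈ 253°).

23.7°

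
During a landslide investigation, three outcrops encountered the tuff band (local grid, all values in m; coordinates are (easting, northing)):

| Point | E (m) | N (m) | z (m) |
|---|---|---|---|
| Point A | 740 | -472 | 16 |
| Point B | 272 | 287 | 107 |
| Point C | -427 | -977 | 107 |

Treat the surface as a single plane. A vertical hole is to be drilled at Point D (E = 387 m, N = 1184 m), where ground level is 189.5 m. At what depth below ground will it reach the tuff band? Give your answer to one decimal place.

43.4 m

Two edge vectors: Point A→Point B = (-468, 759, 91), Point A→Point C = (-1167, -505, 91).
Normal n = (Point A→Point B) × (Point A→Point C) = (115024, -63609, 1122093).
So ∂z/∂E = −n_x/n_z = −0.102508 and ∂z/∂N = −n_y/n_z = 0.056688.
Intercept c from Point A: 16 + 75.86 + 26.76 = 118.61.
At (387, 1184): z_contact = −39.67 + 67.12 + 118.61 = 146.06 m.
Depth below ground = 189.5 − 146.06 = 43.4 m.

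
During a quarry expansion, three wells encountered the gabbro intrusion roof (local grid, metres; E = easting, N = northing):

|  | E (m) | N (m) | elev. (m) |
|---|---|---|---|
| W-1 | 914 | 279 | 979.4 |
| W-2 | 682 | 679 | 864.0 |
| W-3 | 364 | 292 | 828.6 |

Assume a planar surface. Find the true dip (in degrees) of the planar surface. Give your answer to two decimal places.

16.76°

Let the plane be z = a·E + b·N + c.
W-2−W-1: −232a + 400b = −115.4;  W-3−W-1: −550a + 13b = −150.8.
Solving gives a = 0.27108, b = −0.13127.
Gradient magnitude |∇z| = √(a² + b²) = √(0.07348 + 0.01723) = 0.30119.
True dip = arctan(0.30119) = 16.76°, dipping toward WNW (azimuth ≈ 296°).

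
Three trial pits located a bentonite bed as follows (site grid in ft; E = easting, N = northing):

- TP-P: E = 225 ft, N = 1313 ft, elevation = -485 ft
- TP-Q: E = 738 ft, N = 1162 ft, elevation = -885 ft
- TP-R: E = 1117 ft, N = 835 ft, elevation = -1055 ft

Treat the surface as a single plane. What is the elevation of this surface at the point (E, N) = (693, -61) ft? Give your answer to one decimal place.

-129.7 ft

Two edge vectors: TP-P→TP-Q = (513, -151, -400), TP-P→TP-R = (892, -478, -570).
Normal n = (TP-P→TP-Q) × (TP-P→TP-R) = (-105130, -64390, -110522).
So ∂z/∂E = −n_x/n_z = −0.951213 and ∂z/∂N = −n_y/n_z = −0.582599.
Intercept c from TP-P: -485 + 214.02 + 764.95 = 493.98.
At (693, -61): z = −659.2 + 35.5 + 493.98 = -129.7 ft.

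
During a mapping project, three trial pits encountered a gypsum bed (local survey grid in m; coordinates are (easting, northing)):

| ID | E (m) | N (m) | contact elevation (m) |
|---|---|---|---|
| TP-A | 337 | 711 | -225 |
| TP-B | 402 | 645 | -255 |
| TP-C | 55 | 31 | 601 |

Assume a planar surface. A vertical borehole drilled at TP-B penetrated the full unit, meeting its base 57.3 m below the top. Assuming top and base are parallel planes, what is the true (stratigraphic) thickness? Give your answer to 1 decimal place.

Two edge vectors: TP-A→TP-B = (65, -66, -30), TP-A→TP-C = (-282, -680, 826).
Normal n = (TP-A→TP-B) × (TP-A→TP-C) = (-74916, -45230, -62812).
So ∂z/∂E = −n_x/n_z = −1.19270 and ∂z/∂N = −n_y/n_z = −0.72009.
|∇z| = √(a²+b²) = 1.39322, so dip δ = arctan(1.39322) = 54.33°.
True thickness = vertical thickness × cos δ = 57.3 × cos 54.33° = 33.4 m.

33.4 m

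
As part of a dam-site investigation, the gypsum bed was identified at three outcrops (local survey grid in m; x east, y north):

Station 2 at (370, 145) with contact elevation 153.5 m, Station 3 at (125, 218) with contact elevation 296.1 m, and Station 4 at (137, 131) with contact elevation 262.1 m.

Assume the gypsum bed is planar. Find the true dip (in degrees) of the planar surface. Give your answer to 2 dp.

Two edge vectors: Station 2→Station 3 = (-245, 73, 142.6), Station 2→Station 4 = (-233, -14, 108.6).
Normal n = (Station 2→Station 3) × (Station 2→Station 4) = (9924.2, -6618.8, 20439).
So ∂z/∂x = −n_x/n_z = −0.48555 and ∂z/∂y = −n_y/n_z = 0.32383.
Gradient magnitude |∇z| = √(a² + b²) = √(0.23576 + 0.10487) = 0.58363.
True dip = arctan(0.58363) = 30.27°, dipping toward ESE (azimuth ≈ 124°).

30.27°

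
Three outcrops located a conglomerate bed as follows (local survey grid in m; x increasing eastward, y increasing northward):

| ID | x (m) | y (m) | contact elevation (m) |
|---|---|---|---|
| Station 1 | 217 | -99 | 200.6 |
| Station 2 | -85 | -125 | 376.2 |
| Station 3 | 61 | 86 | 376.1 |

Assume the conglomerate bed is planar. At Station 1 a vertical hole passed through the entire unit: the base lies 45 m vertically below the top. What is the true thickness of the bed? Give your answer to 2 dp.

Two edge vectors: Station 1→Station 2 = (-302, -26, 175.6), Station 1→Station 3 = (-156, 185, 175.5).
Normal n = (Station 1→Station 2) × (Station 1→Station 3) = (-37049, 25607.4, -59926).
So ∂z/∂x = −n_x/n_z = −0.61825 and ∂z/∂y = −n_y/n_z = 0.42732.
|∇z| = √(a²+b²) = 0.75155, so dip δ = arctan(0.75155) = 36.93°.
True thickness = vertical thickness × cos δ = 45 × cos 36.93° = 35.97 m.

35.97 m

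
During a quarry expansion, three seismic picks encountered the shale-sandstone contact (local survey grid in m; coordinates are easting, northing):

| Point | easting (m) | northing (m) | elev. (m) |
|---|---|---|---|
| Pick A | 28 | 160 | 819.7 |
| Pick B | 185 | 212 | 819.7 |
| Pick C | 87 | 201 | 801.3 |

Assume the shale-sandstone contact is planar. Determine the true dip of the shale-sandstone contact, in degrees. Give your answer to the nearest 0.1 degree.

Two edge vectors: Pick A→Pick B = (157, 52, 0), Pick A→Pick C = (59, 41, -18.4).
Normal n = (Pick A→Pick B) × (Pick A→Pick C) = (-956.8, 2888.8, 3369).
So ∂z/∂easting = −n_x/n_z = 0.28400 and ∂z/∂northing = −n_y/n_z = −0.85747.
Gradient magnitude |∇z| = √(a² + b²) = √(0.08066 + 0.73525) = 0.90327.
True dip = arctan(0.90327) = 42.1°, dipping toward NNW (azimuth ≈ 342°).

42.1°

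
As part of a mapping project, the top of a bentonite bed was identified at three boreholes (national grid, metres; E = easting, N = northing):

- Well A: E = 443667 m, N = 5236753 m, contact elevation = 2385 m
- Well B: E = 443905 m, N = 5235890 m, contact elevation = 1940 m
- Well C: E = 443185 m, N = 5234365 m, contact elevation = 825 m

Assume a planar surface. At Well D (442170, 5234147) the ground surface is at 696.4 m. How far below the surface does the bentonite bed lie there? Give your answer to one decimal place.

293.6 m

Two edge vectors: Well A→Well B = (238, -863, -445), Well A→Well C = (-482, -2388, -1560).
Normal n = (Well A→Well B) × (Well A→Well C) = (283620, 585770, -984310).
So ∂z/∂E = −n_x/n_z = 0.288140931 and ∂z/∂N = −n_y/n_z = 0.595107232.
Intercept c from Well A: 2385 − 127838.62 − 3116429.58 = −3241883.21.
At (442170, 5234147): z_contact = 127407.28 + 3114878.74 − 3241883.21 = 402.80 m.
Depth below ground = 696.4 − 402.80 = 293.6 m.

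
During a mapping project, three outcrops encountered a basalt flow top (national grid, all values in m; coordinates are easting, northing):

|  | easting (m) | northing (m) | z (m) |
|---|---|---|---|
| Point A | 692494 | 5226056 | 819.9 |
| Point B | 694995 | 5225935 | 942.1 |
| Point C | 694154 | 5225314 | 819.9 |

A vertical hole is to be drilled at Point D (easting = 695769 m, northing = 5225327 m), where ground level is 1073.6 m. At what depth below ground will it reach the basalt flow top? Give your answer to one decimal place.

Two edge vectors: Point A→Point B = (2501, -121, 122.2), Point A→Point C = (1660, -742, 0).
Normal n = (Point A→Point B) × (Point A→Point C) = (90672.4, 202852, -1654882).
So ∂z/∂easting = −n_x/n_z = 0.054790855 and ∂z/∂northing = −n_y/n_z = 0.122577924.
Intercept c from Point A: 819.9 − 37942.34 − 640599.10 = −677721.53.
At (695769, 5225327): z_contact = 38121.78 + 640509.74 − 677721.53 = 909.98 m.
Depth below ground = 1073.6 − 909.98 = 163.6 m.

163.6 m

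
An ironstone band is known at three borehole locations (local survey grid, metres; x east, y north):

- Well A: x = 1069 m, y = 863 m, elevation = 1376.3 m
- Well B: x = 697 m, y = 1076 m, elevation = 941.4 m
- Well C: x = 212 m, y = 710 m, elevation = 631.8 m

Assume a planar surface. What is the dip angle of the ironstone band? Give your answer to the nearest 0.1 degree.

Two edge vectors: Well A→Well B = (-372, 213, -434.9), Well A→Well C = (-857, -153, -744.5).
Normal n = (Well A→Well B) × (Well A→Well C) = (-225118.2, 95755.3, 239457).
So ∂z/∂x = −n_x/n_z = 0.94012 and ∂z/∂y = −n_y/n_z = −0.39989.
Gradient magnitude |∇z| = √(a² + b²) = √(0.88382 + 0.15991) = 1.02163.
True dip = arctan(1.02163) = 45.6°, dipping toward WNW (azimuth ≈ 293°).

45.6°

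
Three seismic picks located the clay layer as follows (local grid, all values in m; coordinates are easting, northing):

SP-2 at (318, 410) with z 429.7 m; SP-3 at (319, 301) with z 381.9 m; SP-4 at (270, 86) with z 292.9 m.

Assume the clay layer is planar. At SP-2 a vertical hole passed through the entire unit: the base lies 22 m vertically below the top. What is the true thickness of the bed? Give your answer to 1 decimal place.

Two edge vectors: SP-2→SP-3 = (1, -109, -47.8), SP-2→SP-4 = (-48, -324, -136.8).
Normal n = (SP-2→SP-3) × (SP-2→SP-4) = (-576, 2431.2, -5556).
So ∂z/∂easting = −n_x/n_z = −0.10367 and ∂z/∂northing = −n_y/n_z = 0.43758.
|∇z| = √(a²+b²) = 0.44969, so dip δ = arctan(0.44969) = 24.21°.
True thickness = vertical thickness × cos δ = 22 × cos 24.21° = 20.1 m.

20.1 m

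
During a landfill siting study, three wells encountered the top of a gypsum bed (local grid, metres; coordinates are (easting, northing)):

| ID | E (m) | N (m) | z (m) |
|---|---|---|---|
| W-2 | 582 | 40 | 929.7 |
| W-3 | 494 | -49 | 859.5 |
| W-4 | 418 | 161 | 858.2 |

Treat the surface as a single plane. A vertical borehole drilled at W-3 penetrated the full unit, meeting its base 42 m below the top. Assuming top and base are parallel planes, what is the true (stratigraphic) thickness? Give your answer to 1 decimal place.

Let the plane be z = a·E + b·N + c.
W-3−W-2: −88a − 89b = −70.2;  W-4−W-2: −164a + 121b = −71.5.
Solving gives a = 0.58856, b = 0.20681.
|∇z| = √(a²+b²) = 0.62384, so dip δ = arctan(0.62384) = 31.96°.
True thickness = vertical thickness × cos δ = 42 × cos 31.96° = 35.6 m.

35.6 m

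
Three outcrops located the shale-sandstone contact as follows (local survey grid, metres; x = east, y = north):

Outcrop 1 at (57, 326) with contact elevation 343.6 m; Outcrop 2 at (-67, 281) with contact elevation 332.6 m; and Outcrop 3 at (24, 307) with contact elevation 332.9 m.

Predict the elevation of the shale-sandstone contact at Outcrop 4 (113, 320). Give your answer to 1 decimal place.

Let the plane be z = a·x + b·y + c.
Outcrop 2−Outcrop 1: −124a − 45b = −11;  Outcrop 3−Outcrop 1: −33a − 19b = −10.7.
Solving gives a = −0.31286, b = 1.10654.
Then c = 343.6 − a·57 − b·326 = 0.70.
At (113, 320): z = −35.4 + 354.1 + 0.70 = 319.4 m.

319.4 m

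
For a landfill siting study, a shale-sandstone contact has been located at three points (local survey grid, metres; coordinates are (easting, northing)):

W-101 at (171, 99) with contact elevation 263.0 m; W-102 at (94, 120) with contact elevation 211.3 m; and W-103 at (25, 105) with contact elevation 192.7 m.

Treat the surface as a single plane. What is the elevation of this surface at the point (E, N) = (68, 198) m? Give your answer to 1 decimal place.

Two edge vectors: W-101→W-102 = (-77, 21, -51.7), W-101→W-103 = (-146, 6, -70.3).
Normal n = (W-101→W-102) × (W-101→W-103) = (-1166.1, 2135.1, 2604).
So ∂z/∂E = −n_x/n_z = 0.44781 and ∂z/∂N = −n_y/n_z = −0.81993.
Intercept c from W-101: 263 − 76.58 + 81.17 = 267.60.
At (68, 198): z = 30.5 − 162.3 + 267.60 = 135.7 m.

135.7 m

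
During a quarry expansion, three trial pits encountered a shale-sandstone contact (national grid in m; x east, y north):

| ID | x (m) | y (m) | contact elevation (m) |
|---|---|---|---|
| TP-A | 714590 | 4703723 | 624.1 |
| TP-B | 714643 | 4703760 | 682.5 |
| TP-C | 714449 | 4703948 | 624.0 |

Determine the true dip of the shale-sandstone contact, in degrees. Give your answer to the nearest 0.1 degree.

42.1°

Let the plane be z = a·x + b·y + c.
TP-B−TP-A: 53a + 37b = 58.4;  TP-C−TP-A: −141a + 225b = −0.1.
Solving gives a = 0.76675, b = 0.48005.
Gradient magnitude |∇z| = √(a² + b²) = √(0.58791 + 0.23045) = 0.90464.
True dip = arctan(0.90464) = 42.1°, dipping toward WSW (azimuth ≈ 238°).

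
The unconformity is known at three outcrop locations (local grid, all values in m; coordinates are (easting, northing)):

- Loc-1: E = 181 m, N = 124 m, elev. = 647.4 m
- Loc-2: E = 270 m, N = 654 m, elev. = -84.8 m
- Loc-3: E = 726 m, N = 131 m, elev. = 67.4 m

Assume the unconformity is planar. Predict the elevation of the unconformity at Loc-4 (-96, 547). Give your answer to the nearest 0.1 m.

428.0 m

Two edge vectors: Loc-1→Loc-2 = (89, 530, -732.2), Loc-1→Loc-3 = (545, 7, -580).
Normal n = (Loc-1→Loc-2) × (Loc-1→Loc-3) = (-302274.6, -347429, -288227).
So ∂z/∂E = −n_x/n_z = −1.04874 and ∂z/∂N = −n_y/n_z = −1.20540.
Intercept c from Loc-1: 647.4 + 189.82 + 149.47 = 986.69.
At (-96, 547): z = 100.7 − 659.4 + 986.69 = 428.0 m.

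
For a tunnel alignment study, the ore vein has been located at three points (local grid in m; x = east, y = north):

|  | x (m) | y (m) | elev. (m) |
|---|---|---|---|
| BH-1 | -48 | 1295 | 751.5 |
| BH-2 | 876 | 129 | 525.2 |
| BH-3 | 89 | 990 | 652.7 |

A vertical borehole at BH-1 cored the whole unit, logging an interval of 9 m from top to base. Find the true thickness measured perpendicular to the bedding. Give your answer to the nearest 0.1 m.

7.6 m

Let the plane be z = a·x + b·y + c.
BH-2−BH-1: 924a − 1166b = −226.3;  BH-3−BH-1: 137a − 305b = −98.8.
Solving gives a = 0.37828, b = 0.49385.
|∇z| = √(a²+b²) = 0.62208, so dip δ = arctan(0.62208) = 31.88°.
True thickness = vertical thickness × cos δ = 9 × cos 31.88° = 7.6 m.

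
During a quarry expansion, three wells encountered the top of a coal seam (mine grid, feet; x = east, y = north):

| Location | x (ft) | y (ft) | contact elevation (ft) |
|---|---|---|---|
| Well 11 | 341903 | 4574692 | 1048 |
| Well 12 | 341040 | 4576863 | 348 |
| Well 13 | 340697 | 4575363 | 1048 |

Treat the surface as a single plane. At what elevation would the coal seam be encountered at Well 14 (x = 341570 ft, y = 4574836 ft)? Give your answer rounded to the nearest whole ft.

1065 ft

Two edge vectors: Well 11→Well 12 = (-863, 2171, -700), Well 11→Well 13 = (-1206, 671, 0).
Normal n = (Well 11→Well 12) × (Well 11→Well 13) = (469700, 844200, 2039153).
So ∂z/∂x = −n_x/n_z = −0.23034073 and ∂z/∂y = −n_y/n_z = −0.41399542.
Intercept c from Well 11: 1048 + 78754.19 + 1893901.53 = 1973703.72.
At (341570, 4574836): z = −78677.5 − 1893961.1 + 1973703.72 = 1065.1 ft.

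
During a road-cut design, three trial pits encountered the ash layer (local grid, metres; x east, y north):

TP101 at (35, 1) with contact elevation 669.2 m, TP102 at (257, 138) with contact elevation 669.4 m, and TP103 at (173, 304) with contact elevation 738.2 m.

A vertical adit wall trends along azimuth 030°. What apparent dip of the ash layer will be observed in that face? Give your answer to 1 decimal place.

10.0°

Let the plane be z = a·x + b·y + c.
TP102−TP101: 222a + 137b = 0.2;  TP103−TP101: 138a + 303b = 69.
Solving gives a = −0.19422, b = 0.31618.
Unit vector along 030° is (sin 30°, cos 30°) = (0.5000, 0.8660).
Slope in that direction = a·(0.5000) + b·(0.8660) = 0.17671.
Apparent dip = arctan|0.17671| = 10.0° (true dip is 20.4°, so apparent ≤ true as expected).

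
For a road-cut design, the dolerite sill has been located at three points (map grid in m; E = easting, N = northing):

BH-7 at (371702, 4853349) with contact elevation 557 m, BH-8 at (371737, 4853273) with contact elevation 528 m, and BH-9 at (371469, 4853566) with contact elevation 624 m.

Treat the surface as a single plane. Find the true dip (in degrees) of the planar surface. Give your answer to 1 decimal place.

24.3°

Let the plane be z = a·E + b·N + c.
BH-8−BH-7: 35a − 76b = −29;  BH-9−BH-7: −233a + 217b = 67.
Solving gives a = 0.11876, b = 0.43627.
Gradient magnitude |∇z| = √(a² + b²) = √(0.01410 + 0.19033) = 0.45215.
True dip = arctan(0.45215) = 24.3°, dipping toward SSW (azimuth ≈ 195°).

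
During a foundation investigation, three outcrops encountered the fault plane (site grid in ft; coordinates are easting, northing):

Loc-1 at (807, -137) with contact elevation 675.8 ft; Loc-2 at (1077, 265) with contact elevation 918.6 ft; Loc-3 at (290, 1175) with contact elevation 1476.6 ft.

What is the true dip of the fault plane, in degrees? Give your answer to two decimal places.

Let the plane be z = a·easting + b·northing + c.
Loc-2−Loc-1: 270a + 402b = 242.8;  Loc-3−Loc-1: −517a + 1312b = 800.8.
Solving gives a = −0.00599, b = 0.60800.
Gradient magnitude |∇z| = √(a² + b²) = √(0.00004 + 0.36967) = 0.60803.
True dip = arctan(0.60803) = 31.30°, dipping toward S (azimuth ≈ 179°).

31.30°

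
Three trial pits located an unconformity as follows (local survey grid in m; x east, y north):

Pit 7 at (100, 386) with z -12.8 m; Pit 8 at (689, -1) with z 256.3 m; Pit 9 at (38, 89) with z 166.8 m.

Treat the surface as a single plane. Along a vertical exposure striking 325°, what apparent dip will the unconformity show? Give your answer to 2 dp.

Let the plane be z = a·x + b·y + c.
Pit 8−Pit 7: 589a − 387b = 269.1;  Pit 9−Pit 7: −62a − 297b = 179.6.
Solving gives a = 0.05237, b = −0.61565.
Unit vector along 325° is (sin 325°, cos 325°) = (-0.5736, 0.8192).
Slope in that direction = a·(-0.5736) + b·(0.8192) = −0.53434.
Apparent dip = arctan|0.53434| = 28.12° (true dip is 31.7°, so apparent ≤ true as expected).

28.12°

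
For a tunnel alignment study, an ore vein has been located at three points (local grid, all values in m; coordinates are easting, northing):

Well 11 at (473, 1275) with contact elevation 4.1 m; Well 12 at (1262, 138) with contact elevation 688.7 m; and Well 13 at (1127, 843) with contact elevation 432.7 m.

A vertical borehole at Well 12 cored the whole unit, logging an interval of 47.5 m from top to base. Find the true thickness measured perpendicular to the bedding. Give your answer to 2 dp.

Let the plane be z = a·easting + b·northing + c.
Well 12−Well 11: 789a − 1137b = 684.6;  Well 13−Well 11: 654a − 432b = 428.6.
Solving gives a = 0.47566, b = −0.27204.
|∇z| = √(a²+b²) = 0.54795, so dip δ = arctan(0.54795) = 28.72°.
True thickness = vertical thickness × cos δ = 47.5 × cos 28.72° = 41.66 m.

41.66 m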